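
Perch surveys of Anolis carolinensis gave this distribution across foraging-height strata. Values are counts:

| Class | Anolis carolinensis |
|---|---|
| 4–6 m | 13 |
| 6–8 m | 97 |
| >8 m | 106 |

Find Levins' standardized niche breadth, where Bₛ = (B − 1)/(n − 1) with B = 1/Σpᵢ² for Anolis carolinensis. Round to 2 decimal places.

0.62

Proportions for Anolis carolinensis (n=216): 13/216=0.0602, 97/216=0.4491, 106/216=0.4907
Σpᵢ² = 0.0602² + 0.4491² + 0.4907² = 0.003624 + 0.201691 + 0.240786 = 0.446101
B = 1 / 0.446101 = 2.2416
Bₛ = (B − 1)/(n − 1) = (2.2416 − 1)/(3 − 1) = 1.2416/2 = 0.6208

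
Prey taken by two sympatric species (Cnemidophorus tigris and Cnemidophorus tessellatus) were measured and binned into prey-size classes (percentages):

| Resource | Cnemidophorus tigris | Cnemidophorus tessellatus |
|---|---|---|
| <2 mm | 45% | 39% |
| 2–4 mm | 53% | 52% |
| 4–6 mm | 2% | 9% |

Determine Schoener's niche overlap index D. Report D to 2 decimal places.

0.93

Convert percentages to proportions (divide by 100).
Σ|p₁ᵢ − p₂ᵢ| = 0.06 + 0.01 + 0.07 = 0.14
D = 1 − ½ × 0.14 = 1 − 0.070 = 0.9300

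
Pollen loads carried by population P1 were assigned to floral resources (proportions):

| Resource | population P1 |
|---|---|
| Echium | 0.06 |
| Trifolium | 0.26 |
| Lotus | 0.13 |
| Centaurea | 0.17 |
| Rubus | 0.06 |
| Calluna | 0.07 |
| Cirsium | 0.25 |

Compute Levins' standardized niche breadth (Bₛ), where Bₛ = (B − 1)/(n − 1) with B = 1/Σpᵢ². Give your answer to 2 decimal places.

Σpᵢ² = 0.06² + 0.26² + 0.13² + 0.17² + 0.06² + 0.07² + 0.25² = 0.0036 + 0.0676 + 0.0169 + 0.0289 + 0.0036 + 0.0049 + 0.0625 = 0.1880
B = 1 / 0.1880 = 5.3191
Bₛ = (B − 1)/(n − 1) = (5.3191 − 1)/(7 − 1) = 4.3191/6 = 0.7199

0.72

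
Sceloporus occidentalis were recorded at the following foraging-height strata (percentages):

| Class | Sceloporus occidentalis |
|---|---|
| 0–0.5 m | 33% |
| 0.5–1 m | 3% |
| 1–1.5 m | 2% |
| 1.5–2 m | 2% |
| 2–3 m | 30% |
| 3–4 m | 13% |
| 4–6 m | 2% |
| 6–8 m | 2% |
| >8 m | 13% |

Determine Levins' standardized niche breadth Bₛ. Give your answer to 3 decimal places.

Convert percentages to proportions (divide by 100).
Σpᵢ² = 0.33² + 0.03² + 0.02² + 0.02² + 0.30² + 0.13² + 0.02² + 0.02² + 0.13² = 0.1089 + 0.0009 + 0.0004 + 0.0004 + 0.0900 + 0.0169 + 0.0004 + 0.0004 + 0.0169 = 0.2352
B = 1 / 0.2352 = 4.25170
Bₛ = (B − 1)/(n − 1) = (4.25170 − 1)/(9 − 1) = 3.25170/8 = 0.40646

0.406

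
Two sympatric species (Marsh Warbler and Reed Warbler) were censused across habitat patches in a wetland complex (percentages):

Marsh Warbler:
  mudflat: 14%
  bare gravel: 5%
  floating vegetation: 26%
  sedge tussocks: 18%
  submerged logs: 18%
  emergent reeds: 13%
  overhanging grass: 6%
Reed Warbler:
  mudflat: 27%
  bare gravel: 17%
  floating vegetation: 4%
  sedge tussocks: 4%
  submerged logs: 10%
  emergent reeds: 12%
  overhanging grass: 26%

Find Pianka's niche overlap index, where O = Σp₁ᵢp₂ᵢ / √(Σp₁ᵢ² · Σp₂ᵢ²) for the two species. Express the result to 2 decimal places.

Convert percentages to proportions (divide by 100).
Σ p₁ᵢp₂ᵢ = 0.0378 + 0.0085 + 0.0104 + 0.0072 + 0.0180 + 0.0156 + 0.0156 = 0.1131
Σp_1ᵢ² = 0.14² + 0.05² + 0.26² + 0.18² + 0.18² + 0.13² + 0.06² = 0.0196 + 0.0025 + 0.0676 + 0.0324 + 0.0324 + 0.0169 + 0.0036 = 0.1750
Σp_2ᵢ² = 0.27² + 0.17² + 0.04² + 0.04² + 0.10² + 0.12² + 0.26² = 0.0729 + 0.0289 + 0.0016 + 0.0016 + 0.0100 + 0.0144 + 0.0676 = 0.1970
O = 0.1131 / √(0.1750 × 0.1970) = 0.1131 / 0.18567 = 0.6091

0.61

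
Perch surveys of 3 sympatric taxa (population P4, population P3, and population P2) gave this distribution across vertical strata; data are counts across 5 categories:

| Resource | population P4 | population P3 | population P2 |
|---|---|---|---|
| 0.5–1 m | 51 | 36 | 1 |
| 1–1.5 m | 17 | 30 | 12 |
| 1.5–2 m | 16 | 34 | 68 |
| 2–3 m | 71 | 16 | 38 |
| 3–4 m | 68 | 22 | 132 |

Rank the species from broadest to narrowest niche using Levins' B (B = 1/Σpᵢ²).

population P3 > population P4 > population P2

Proportions for population P4 (n=223): 51/223=0.2287, 17/223=0.0762, 16/223=0.0717, 71/223=0.3184, 68/223=0.3049
Proportions for population P3 (n=138): 36/138=0.2609, 30/138=0.2174, 34/138=0.2464, 16/138=0.1159, 22/138=0.1594
Proportions for population P2 (n=251): 1/251=0.0040, 12/251=0.0478, 68/251=0.2709, 38/251=0.1514, 132/251=0.5259
Σp_P4ᵢ² = 0.2287² + 0.0762² + 0.0717² + 0.3184² + 0.3049² = 0.052304 + 0.005806 + 0.005141 + 0.101379 + 0.092964 = 0.257594
B_P4 = 1 / 0.257594 = 3.8821
Σp_P3ᵢ² = 0.2609² + 0.2174² + 0.2464² + 0.1159² + 0.1594² = 0.068069 + 0.047263 + 0.060713 + 0.013433 + 0.025408 = 0.214886
B_P3 = 1 / 0.214886 = 4.6536
Σp_P2ᵢ² = 0.0040² + 0.0478² + 0.2709² + 0.1514² + 0.5259² = 0.000016 + 0.002285 + 0.073387 + 0.022922 + 0.276571 = 0.375181
B_P2 = 1 / 0.375181 = 2.6654
Ranking by B (broadest → narrowest): population P3 (4.65) > population P4 (3.88) > population P2 (2.67)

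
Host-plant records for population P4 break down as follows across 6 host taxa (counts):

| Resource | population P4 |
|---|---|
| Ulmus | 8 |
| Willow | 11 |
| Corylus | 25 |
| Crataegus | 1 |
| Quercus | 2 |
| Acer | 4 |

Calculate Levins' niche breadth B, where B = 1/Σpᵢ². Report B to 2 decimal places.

Proportions for population P4 (n=51): 8/51=0.1569, 11/51=0.2157, 25/51=0.4902, 1/51=0.0196, 2/51=0.0392, 4/51=0.0784
Σpᵢ² = 0.1569² + 0.2157² + 0.4902² + 0.0196² + 0.0392² + 0.0784² = 0.024618 + 0.046526 + 0.240296 + 0.000384 + 0.001537 + 0.006147 = 0.319508
B = 1 / 0.319508 = 3.1298

3.13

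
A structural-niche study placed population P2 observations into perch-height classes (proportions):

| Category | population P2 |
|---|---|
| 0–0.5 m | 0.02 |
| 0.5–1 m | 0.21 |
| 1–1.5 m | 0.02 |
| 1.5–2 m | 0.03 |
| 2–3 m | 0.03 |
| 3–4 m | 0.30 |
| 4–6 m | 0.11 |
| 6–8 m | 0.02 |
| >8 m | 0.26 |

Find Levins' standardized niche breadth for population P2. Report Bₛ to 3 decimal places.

Σpᵢ² = 0.02² + 0.21² + 0.02² + 0.03² + 0.03² + 0.30² + 0.11² + 0.02² + 0.26² = 0.0004 + 0.0441 + 0.0004 + 0.0009 + 0.0009 + 0.0900 + 0.0121 + 0.0004 + 0.0676 = 0.2168
B = 1 / 0.2168 = 4.61255
Bₛ = (B − 1)/(n − 1) = (4.61255 − 1)/(9 − 1) = 3.61255/8 = 0.45157

0.452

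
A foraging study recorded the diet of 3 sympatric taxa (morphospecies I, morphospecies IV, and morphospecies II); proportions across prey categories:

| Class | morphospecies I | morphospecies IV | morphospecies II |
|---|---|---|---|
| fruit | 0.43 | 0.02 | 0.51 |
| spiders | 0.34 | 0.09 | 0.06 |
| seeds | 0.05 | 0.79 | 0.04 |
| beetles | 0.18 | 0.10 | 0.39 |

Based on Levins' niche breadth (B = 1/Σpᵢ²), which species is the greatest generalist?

morphospecies I

Σp_Iᵢ² = 0.43² + 0.34² + 0.05² + 0.18² = 0.1849 + 0.1156 + 0.0025 + 0.0324 = 0.3354
B_I = 1 / 0.3354 = 2.9815
Σp_IVᵢ² = 0.02² + 0.09² + 0.79² + 0.10² = 0.0004 + 0.0081 + 0.6241 + 0.0100 = 0.6426
B_IV = 1 / 0.6426 = 1.5562
Σp_IIᵢ² = 0.51² + 0.06² + 0.04² + 0.39² = 0.2601 + 0.0036 + 0.0016 + 0.1521 = 0.4174
B_II = 1 / 0.4174 = 2.3958
Highest B → broadest niche (most generalist): morphospecies I (B = 2.98).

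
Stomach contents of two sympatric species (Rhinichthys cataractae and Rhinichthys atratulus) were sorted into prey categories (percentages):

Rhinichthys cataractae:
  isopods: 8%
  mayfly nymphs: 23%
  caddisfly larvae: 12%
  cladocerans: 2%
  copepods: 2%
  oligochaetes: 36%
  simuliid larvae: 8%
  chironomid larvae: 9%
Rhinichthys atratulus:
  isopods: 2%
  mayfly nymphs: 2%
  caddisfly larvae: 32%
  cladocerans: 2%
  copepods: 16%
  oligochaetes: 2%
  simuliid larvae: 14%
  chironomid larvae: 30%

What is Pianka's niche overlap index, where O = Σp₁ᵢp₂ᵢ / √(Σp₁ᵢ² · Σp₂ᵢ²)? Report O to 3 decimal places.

0.409

Convert percentages to proportions (divide by 100).
Σ p₁ᵢp₂ᵢ = 0.0016 + 0.0046 + 0.0384 + 0.0004 + 0.0032 + 0.0072 + 0.0112 + 0.0270 = 0.0936
Σp_1ᵢ² = 0.08² + 0.23² + 0.12² + 0.02² + 0.02² + 0.36² + 0.08² + 0.09² = 0.0064 + 0.0529 + 0.0144 + 0.0004 + 0.0004 + 0.1296 + 0.0064 + 0.0081 = 0.2186
Σp_2ᵢ² = 0.02² + 0.02² + 0.32² + 0.02² + 0.16² + 0.02² + 0.14² + 0.30² = 0.0004 + 0.0004 + 0.1024 + 0.0004 + 0.0256 + 0.0004 + 0.0196 + 0.0900 = 0.2392
O = 0.0936 / √(0.2186 × 0.2392) = 0.0936 / 0.228668 = 0.40933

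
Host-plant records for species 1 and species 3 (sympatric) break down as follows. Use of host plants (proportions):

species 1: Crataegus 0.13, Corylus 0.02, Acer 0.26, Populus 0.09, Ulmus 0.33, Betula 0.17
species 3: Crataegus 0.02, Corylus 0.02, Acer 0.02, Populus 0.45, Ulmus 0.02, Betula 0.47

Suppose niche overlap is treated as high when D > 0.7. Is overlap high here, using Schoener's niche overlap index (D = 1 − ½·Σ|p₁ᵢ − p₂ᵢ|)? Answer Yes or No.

No

Σ|p₁ᵢ − p₂ᵢ| = 0.11 + 0.00 + 0.24 + 0.36 + 0.31 + 0.30 = 1.32
D = 1 − ½ × 1.32 = 1 − 0.660 = 0.3400
D = 0.3400 < 0.7 → No.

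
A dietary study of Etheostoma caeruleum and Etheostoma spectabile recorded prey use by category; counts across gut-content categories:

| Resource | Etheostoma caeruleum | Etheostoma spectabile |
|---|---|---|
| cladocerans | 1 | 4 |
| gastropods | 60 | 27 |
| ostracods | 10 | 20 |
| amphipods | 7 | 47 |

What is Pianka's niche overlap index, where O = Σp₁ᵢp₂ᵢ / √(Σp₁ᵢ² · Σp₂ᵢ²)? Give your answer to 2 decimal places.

0.61

Proportions for Etheostoma caeruleum (n=78): 1/78=0.0128, 60/78=0.7692, 10/78=0.1282, 7/78=0.0897
Proportions for Etheostoma spectabile (n=98): 4/98=0.0408, 27/98=0.2755, 20/98=0.2041, 47/98=0.4796
Σ p₁ᵢp₂ᵢ = 0.000522 + 0.211915 + 0.026166 + 0.043020 = 0.281623
Σp_1ᵢ² = 0.0128² + 0.7692² + 0.1282² + 0.0897² = 0.000164 + 0.591669 + 0.016435 + 0.008046 = 0.616314
Σp_2ᵢ² = 0.0408² + 0.2755² + 0.2041² + 0.4796² = 0.001665 + 0.075900 + 0.041657 + 0.230016 = 0.349238
O = 0.281623 / √(0.616314 × 0.349238) = 0.281623 / 0.4639399 = 0.6070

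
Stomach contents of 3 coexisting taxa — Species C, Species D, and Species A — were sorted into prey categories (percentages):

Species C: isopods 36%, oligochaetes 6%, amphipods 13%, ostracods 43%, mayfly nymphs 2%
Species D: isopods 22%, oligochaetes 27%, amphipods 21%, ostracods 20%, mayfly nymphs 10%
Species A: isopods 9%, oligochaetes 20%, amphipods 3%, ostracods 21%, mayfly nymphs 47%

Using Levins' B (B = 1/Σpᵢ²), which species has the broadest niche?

Species D

Convert percentages to proportions (divide by 100).
Σp_Cᵢ² = 0.36² + 0.06² + 0.13² + 0.43² + 0.02² = 0.1296 + 0.0036 + 0.0169 + 0.1849 + 0.0004 = 0.3354
B_C = 1 / 0.3354 = 2.9815
Σp_Dᵢ² = 0.22² + 0.27² + 0.21² + 0.20² + 0.10² = 0.0484 + 0.0729 + 0.0441 + 0.0400 + 0.0100 = 0.2154
B_D = 1 / 0.2154 = 4.6425
Σp_Aᵢ² = 0.09² + 0.20² + 0.03² + 0.21² + 0.47² = 0.0081 + 0.0400 + 0.0009 + 0.0441 + 0.2209 = 0.3140
B_A = 1 / 0.3140 = 3.1847
Highest B → broadest niche (most generalist): Species D (B = 4.64).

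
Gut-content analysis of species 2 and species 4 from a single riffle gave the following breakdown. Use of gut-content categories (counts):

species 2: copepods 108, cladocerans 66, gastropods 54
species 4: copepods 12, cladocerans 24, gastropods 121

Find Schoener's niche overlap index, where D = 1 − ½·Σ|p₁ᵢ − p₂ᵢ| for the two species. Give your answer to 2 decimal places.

0.47

Proportions for species 2 (n=228): 108/228=0.4737, 66/228=0.2895, 54/228=0.2368
Proportions for species 4 (n=157): 12/157=0.0764, 24/157=0.1529, 121/157=0.7707
Σ|p₁ᵢ − p₂ᵢ| = 0.3973 + 0.1366 + 0.5339 = 1.0678
D = 1 − ½ × 1.0678 = 1 − 0.53390 = 0.46610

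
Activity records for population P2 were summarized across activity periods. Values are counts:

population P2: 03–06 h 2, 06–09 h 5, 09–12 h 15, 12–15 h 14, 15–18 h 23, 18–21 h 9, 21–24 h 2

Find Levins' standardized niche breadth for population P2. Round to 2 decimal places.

Proportions for population P2 (n=70): 2/70=0.0286, 5/70=0.0714, 15/70=0.2143, 14/70=0.2000, 23/70=0.3286, 9/70=0.1286, 2/70=0.0286
Σpᵢ² = 0.0286² + 0.0714² + 0.2143² + 0.2000² + 0.3286² + 0.1286² + 0.0286² = 0.000818 + 0.005098 + 0.045924 + 0.040000 + 0.107978 + 0.016538 + 0.000818 = 0.217174
B = 1 / 0.217174 = 4.6046
Bₛ = (B − 1)/(n − 1) = (4.6046 − 1)/(7 − 1) = 3.6046/6 = 0.6008

0.60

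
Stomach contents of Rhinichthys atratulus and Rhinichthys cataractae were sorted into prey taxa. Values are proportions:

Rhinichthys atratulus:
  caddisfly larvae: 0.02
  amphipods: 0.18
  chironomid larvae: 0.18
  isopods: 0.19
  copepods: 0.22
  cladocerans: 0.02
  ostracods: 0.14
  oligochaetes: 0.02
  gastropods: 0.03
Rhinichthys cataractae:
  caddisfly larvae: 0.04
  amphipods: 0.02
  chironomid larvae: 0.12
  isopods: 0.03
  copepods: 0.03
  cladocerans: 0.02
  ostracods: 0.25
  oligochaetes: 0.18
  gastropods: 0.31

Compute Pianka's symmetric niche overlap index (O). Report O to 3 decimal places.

Σ p₁ᵢp₂ᵢ = 0.0008 + 0.0036 + 0.0216 + 0.0057 + 0.0066 + 0.0004 + 0.0350 + 0.0036 + 0.0093 = 0.0866
Σp_1ᵢ² = 0.02² + 0.18² + 0.18² + 0.19² + 0.22² + 0.02² + 0.14² + 0.02² + 0.03² = 0.0004 + 0.0324 + 0.0324 + 0.0361 + 0.0484 + 0.0004 + 0.0196 + 0.0004 + 0.0009 = 0.1710
Σp_2ᵢ² = 0.04² + 0.02² + 0.12² + 0.03² + 0.03² + 0.02² + 0.25² + 0.18² + 0.31² = 0.0016 + 0.0004 + 0.0144 + 0.0009 + 0.0009 + 0.0004 + 0.0625 + 0.0324 + 0.0961 = 0.2096
O = 0.0866 / √(0.1710 × 0.2096) = 0.0866 / 0.189319 = 0.45743

0.457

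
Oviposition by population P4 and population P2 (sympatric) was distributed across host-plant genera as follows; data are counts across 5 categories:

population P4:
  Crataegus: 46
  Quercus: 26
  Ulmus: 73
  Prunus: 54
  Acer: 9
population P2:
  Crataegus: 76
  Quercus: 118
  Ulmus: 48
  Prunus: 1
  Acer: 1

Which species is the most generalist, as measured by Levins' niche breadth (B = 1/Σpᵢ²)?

population P4

Proportions for population P4 (n=208): 46/208=0.2212, 26/208=0.1250, 73/208=0.3510, 54/208=0.2596, 9/208=0.0433
Proportions for population P2 (n=244): 76/244=0.3115, 118/244=0.4836, 48/244=0.1967, 1/244=0.0041, 1/244=0.0041
Σp_P4ᵢ² = 0.2212² + 0.1250² + 0.3510² + 0.2596² + 0.0433² = 0.048929 + 0.015625 + 0.123201 + 0.067392 + 0.001875 = 0.257022
B_P4 = 1 / 0.257022 = 3.8907
Σp_P2ᵢ² = 0.3115² + 0.4836² + 0.1967² + 0.0041² + 0.0041² = 0.097032 + 0.233869 + 0.038691 + 0.000017 + 0.000017 = 0.369626
B_P2 = 1 / 0.369626 = 2.7054
Highest B → broadest niche (most generalist): population P4 (B = 3.89).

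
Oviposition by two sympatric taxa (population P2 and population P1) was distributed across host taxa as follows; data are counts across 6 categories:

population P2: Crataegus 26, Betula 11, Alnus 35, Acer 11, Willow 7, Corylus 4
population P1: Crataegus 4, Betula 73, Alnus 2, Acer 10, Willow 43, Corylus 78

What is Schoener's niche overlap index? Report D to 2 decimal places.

Proportions for population P2 (n=94): 26/94=0.2766, 11/94=0.1170, 35/94=0.3723, 11/94=0.1170, 7/94=0.0745, 4/94=0.0426
Proportions for population P1 (n=210): 4/210=0.0190, 73/210=0.3476, 2/210=0.0095, 10/210=0.0476, 43/210=0.2048, 78/210=0.3714
Σ|p₁ᵢ − p₂ᵢ| = 0.2576 + 0.2306 + 0.3628 + 0.0694 + 0.1303 + 0.3288 = 1.3795
D = 1 − ½ × 1.3795 = 1 − 0.68975 = 0.31025

0.31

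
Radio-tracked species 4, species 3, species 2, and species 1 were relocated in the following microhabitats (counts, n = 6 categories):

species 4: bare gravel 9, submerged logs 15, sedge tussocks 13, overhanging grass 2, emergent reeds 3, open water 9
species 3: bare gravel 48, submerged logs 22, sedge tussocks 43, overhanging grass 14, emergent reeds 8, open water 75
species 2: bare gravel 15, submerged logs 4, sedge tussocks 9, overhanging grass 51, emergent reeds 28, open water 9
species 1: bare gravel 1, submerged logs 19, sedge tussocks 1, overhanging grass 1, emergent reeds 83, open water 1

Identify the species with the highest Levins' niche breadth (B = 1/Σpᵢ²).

species 4

Proportions for species 4 (n=51): 9/51=0.1765, 15/51=0.2941, 13/51=0.2549, 2/51=0.0392, 3/51=0.0588, 9/51=0.1765
Proportions for species 3 (n=210): 48/210=0.2286, 22/210=0.1048, 43/210=0.2048, 14/210=0.0667, 8/210=0.0381, 75/210=0.3571
Proportions for species 2 (n=116): 15/116=0.1293, 4/116=0.0345, 9/116=0.0776, 51/116=0.4397, 28/116=0.2414, 9/116=0.0776
Proportions for species 1 (n=106): 1/106=0.0094, 19/106=0.1792, 1/106=0.0094, 1/106=0.0094, 83/106=0.7830, 1/106=0.0094
Σp_4ᵢ² = 0.1765² + 0.2941² + 0.2549² + 0.0392² + 0.0588² + 0.1765² = 0.031152 + 0.086495 + 0.064974 + 0.001537 + 0.003457 + 0.031152 = 0.218767
B_4 = 1 / 0.218767 = 4.5711
Σp_3ᵢ² = 0.2286² + 0.1048² + 0.2048² + 0.0667² + 0.0381² + 0.3571² = 0.052258 + 0.010983 + 0.041943 + 0.004449 + 0.001452 + 0.127520 = 0.238605
B_3 = 1 / 0.238605 = 4.1910
Σp_2ᵢ² = 0.1293² + 0.0345² + 0.0776² + 0.4397² + 0.2414² + 0.0776² = 0.016718 + 0.001190 + 0.006022 + 0.193336 + 0.058274 + 0.006022 = 0.281562
B_2 = 1 / 0.281562 = 3.5516
Σp_1ᵢ² = 0.0094² + 0.1792² + 0.0094² + 0.0094² + 0.7830² + 0.0094² = 0.000088 + 0.032113 + 0.000088 + 0.000088 + 0.613089 + 0.000088 = 0.645554
B_1 = 1 / 0.645554 = 1.5491
Highest B → broadest niche (most generalist): species 4 (B = 4.57).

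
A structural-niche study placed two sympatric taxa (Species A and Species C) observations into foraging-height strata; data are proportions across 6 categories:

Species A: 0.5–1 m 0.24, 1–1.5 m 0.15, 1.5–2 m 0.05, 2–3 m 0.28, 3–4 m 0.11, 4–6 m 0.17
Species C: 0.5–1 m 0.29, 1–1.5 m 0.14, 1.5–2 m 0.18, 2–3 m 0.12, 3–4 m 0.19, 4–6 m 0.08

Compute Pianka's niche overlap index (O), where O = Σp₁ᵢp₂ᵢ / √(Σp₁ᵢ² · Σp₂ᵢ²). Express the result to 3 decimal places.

0.849

Σ p₁ᵢp₂ᵢ = 0.0696 + 0.0210 + 0.0090 + 0.0336 + 0.0209 + 0.0136 = 0.1677
Σp_1ᵢ² = 0.24² + 0.15² + 0.05² + 0.28² + 0.11² + 0.17² = 0.0576 + 0.0225 + 0.0025 + 0.0784 + 0.0121 + 0.0289 = 0.2020
Σp_2ᵢ² = 0.29² + 0.14² + 0.18² + 0.12² + 0.19² + 0.08² = 0.0841 + 0.0196 + 0.0324 + 0.0144 + 0.0361 + 0.0064 = 0.1930
O = 0.1677 / √(0.2020 × 0.1930) = 0.1677 / 0.197449 = 0.84933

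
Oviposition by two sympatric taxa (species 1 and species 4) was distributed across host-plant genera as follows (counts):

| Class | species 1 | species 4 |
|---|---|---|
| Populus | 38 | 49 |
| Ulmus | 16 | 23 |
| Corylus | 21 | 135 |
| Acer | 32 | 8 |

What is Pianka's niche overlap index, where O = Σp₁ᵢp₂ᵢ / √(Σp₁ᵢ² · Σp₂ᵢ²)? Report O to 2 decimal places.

Proportions for species 1 (n=107): 38/107=0.3551, 16/107=0.1495, 21/107=0.1963, 32/107=0.2991
Proportions for species 4 (n=215): 49/215=0.2279, 23/215=0.1070, 135/215=0.6279, 8/215=0.0372
Σ p₁ᵢp₂ᵢ = 0.080927 + 0.015997 + 0.123257 + 0.011127 = 0.231308
Σp_1ᵢ² = 0.3551² + 0.1495² + 0.1963² + 0.2991² = 0.126096 + 0.022350 + 0.038534 + 0.089461 = 0.276441
Σp_2ᵢ² = 0.2279² + 0.1070² + 0.6279² + 0.0372² = 0.051938 + 0.011449 + 0.394258 + 0.001384 = 0.459029
O = 0.231308 / √(0.276441 × 0.459029) = 0.231308 / 0.3562225 = 0.6493

0.65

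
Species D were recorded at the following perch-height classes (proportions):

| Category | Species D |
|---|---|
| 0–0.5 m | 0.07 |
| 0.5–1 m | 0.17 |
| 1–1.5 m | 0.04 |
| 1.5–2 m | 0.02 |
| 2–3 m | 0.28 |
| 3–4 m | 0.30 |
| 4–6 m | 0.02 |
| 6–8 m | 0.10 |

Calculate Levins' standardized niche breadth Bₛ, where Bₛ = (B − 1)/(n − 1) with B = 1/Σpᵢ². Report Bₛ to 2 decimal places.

Σpᵢ² = 0.07² + 0.17² + 0.04² + 0.02² + 0.28² + 0.30² + 0.02² + 0.10² = 0.0049 + 0.0289 + 0.0016 + 0.0004 + 0.0784 + 0.0900 + 0.0004 + 0.0100 = 0.2146
B = 1 / 0.2146 = 4.6598
Bₛ = (B − 1)/(n − 1) = (4.6598 − 1)/(8 − 1) = 3.6598/7 = 0.5228

0.52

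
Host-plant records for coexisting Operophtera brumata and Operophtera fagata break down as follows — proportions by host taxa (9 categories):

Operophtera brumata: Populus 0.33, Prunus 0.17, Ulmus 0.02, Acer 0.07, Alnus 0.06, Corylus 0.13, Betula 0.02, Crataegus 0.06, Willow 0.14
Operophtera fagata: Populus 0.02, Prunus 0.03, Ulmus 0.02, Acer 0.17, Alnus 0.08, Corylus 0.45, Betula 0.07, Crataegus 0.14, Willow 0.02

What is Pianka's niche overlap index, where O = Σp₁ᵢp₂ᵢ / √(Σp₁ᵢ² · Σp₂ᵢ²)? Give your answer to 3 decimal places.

Σ p₁ᵢp₂ᵢ = 0.0066 + 0.0051 + 0.0004 + 0.0119 + 0.0048 + 0.0585 + 0.0014 + 0.0084 + 0.0028 = 0.0999
Σp_1ᵢ² = 0.33² + 0.17² + 0.02² + 0.07² + 0.06² + 0.13² + 0.02² + 0.06² + 0.14² = 0.1089 + 0.0289 + 0.0004 + 0.0049 + 0.0036 + 0.0169 + 0.0004 + 0.0036 + 0.0196 = 0.1872
Σp_2ᵢ² = 0.02² + 0.03² + 0.02² + 0.17² + 0.08² + 0.45² + 0.07² + 0.14² + 0.02² = 0.0004 + 0.0009 + 0.0004 + 0.0289 + 0.0064 + 0.2025 + 0.0049 + 0.0196 + 0.0004 = 0.2644
O = 0.0999 / √(0.1872 × 0.2644) = 0.0999 / 0.222476 = 0.44904

0.449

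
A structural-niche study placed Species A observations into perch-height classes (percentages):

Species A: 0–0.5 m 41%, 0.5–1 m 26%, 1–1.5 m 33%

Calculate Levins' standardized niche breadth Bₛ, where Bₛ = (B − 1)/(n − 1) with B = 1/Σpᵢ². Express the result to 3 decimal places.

0.951

Convert percentages to proportions (divide by 100).
Σpᵢ² = 0.41² + 0.26² + 0.33² = 0.1681 + 0.0676 + 0.1089 = 0.3446
B = 1 / 0.3446 = 2.90192
Bₛ = (B − 1)/(n − 1) = (2.90192 − 1)/(3 − 1) = 1.90192/2 = 0.95096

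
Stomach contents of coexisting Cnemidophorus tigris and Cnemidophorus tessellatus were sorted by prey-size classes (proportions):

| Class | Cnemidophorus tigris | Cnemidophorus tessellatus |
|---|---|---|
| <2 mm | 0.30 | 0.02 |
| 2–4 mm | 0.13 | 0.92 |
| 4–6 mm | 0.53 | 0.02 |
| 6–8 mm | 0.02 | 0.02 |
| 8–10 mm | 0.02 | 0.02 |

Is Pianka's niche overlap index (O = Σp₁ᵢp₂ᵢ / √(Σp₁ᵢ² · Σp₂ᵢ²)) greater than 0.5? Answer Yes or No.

Σ p₁ᵢp₂ᵢ = 0.0060 + 0.1196 + 0.0106 + 0.0004 + 0.0004 = 0.1370
Σp_1ᵢ² = 0.30² + 0.13² + 0.53² + 0.02² + 0.02² = 0.0900 + 0.0169 + 0.2809 + 0.0004 + 0.0004 = 0.3886
Σp_2ᵢ² = 0.02² + 0.92² + 0.02² + 0.02² + 0.02² = 0.0004 + 0.8464 + 0.0004 + 0.0004 + 0.0004 = 0.8480
O = 0.1370 / √(0.3886 × 0.8480) = 0.1370 / 0.57405 = 0.2387
O = 0.2387 < 0.5 → No.

No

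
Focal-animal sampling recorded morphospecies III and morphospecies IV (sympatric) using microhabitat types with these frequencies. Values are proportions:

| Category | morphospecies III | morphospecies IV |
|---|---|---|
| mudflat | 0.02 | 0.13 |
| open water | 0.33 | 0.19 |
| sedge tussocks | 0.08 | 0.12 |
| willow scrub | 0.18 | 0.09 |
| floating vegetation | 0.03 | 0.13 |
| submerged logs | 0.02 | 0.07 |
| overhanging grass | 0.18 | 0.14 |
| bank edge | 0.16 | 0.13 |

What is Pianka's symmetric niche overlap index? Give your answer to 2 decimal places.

0.85

Σ p₁ᵢp₂ᵢ = 0.0026 + 0.0627 + 0.0096 + 0.0162 + 0.0039 + 0.0014 + 0.0252 + 0.0208 = 0.1424
Σp_1ᵢ² = 0.02² + 0.33² + 0.08² + 0.18² + 0.03² + 0.02² + 0.18² + 0.16² = 0.0004 + 0.1089 + 0.0064 + 0.0324 + 0.0009 + 0.0004 + 0.0324 + 0.0256 = 0.2074
Σp_2ᵢ² = 0.13² + 0.19² + 0.12² + 0.09² + 0.13² + 0.07² + 0.14² + 0.13² = 0.0169 + 0.0361 + 0.0144 + 0.0081 + 0.0169 + 0.0049 + 0.0196 + 0.0169 = 0.1338
O = 0.1424 / √(0.2074 × 0.1338) = 0.1424 / 0.16658 = 0.8548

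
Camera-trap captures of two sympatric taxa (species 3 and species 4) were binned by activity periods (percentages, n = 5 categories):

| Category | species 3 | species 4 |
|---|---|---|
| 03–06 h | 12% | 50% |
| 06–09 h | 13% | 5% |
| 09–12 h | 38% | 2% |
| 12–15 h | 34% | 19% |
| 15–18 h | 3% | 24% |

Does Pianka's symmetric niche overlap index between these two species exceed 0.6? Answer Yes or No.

No

Convert percentages to proportions (divide by 100).
Σ p₁ᵢp₂ᵢ = 0.0600 + 0.0065 + 0.0076 + 0.0646 + 0.0072 = 0.1459
Σp_1ᵢ² = 0.12² + 0.13² + 0.38² + 0.34² + 0.03² = 0.0144 + 0.0169 + 0.1444 + 0.1156 + 0.0009 = 0.2922
Σp_2ᵢ² = 0.50² + 0.05² + 0.02² + 0.19² + 0.24² = 0.2500 + 0.0025 + 0.0004 + 0.0361 + 0.0576 = 0.3466
O = 0.1459 / √(0.2922 × 0.3466) = 0.1459 / 0.31824 = 0.4585
O = 0.4585 < 0.6 → No.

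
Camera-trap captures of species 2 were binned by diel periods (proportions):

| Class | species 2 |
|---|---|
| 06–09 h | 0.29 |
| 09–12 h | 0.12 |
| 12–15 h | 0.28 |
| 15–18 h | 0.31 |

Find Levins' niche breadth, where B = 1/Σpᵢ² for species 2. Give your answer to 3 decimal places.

Σpᵢ² = 0.29² + 0.12² + 0.28² + 0.31² = 0.0841 + 0.0144 + 0.0784 + 0.0961 = 0.2730
B = 1 / 0.2730 = 3.66300

3.663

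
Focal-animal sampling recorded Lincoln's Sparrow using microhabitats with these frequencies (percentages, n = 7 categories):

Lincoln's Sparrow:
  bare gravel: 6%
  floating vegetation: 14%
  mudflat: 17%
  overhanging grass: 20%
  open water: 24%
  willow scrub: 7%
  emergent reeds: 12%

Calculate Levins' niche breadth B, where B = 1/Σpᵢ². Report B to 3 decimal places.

5.917

Convert percentages to proportions (divide by 100).
Σpᵢ² = 0.06² + 0.14² + 0.17² + 0.20² + 0.24² + 0.07² + 0.12² = 0.0036 + 0.0196 + 0.0289 + 0.0400 + 0.0576 + 0.0049 + 0.0144 = 0.1690
B = 1 / 0.1690 = 5.91716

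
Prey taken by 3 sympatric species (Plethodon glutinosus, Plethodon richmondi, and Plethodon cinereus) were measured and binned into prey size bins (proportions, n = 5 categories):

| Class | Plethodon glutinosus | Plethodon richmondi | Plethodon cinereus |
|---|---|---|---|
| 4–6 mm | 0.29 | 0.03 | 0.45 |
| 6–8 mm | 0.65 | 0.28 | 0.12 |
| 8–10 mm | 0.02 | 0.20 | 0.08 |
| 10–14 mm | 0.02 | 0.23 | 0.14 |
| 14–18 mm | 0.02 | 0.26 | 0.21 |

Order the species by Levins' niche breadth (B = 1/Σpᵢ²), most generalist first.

Plethodon richmondi > Plethodon cinereus > Plethodon glutinosus

Σp_glutᵢ² = 0.29² + 0.65² + 0.02² + 0.02² + 0.02² = 0.0841 + 0.4225 + 0.0004 + 0.0004 + 0.0004 = 0.5078
B_glut = 1 / 0.5078 = 1.9693
Σp_richᵢ² = 0.03² + 0.28² + 0.20² + 0.23² + 0.26² = 0.0009 + 0.0784 + 0.0400 + 0.0529 + 0.0676 = 0.2398
B_rich = 1 / 0.2398 = 4.1701
Σp_cineᵢ² = 0.45² + 0.12² + 0.08² + 0.14² + 0.21² = 0.2025 + 0.0144 + 0.0064 + 0.0196 + 0.0441 = 0.2870
B_cine = 1 / 0.2870 = 3.4843
Ranking by B (broadest → narrowest): Plethodon richmondi (4.17) > Plethodon cinereus (3.48) > Plethodon glutinosus (1.97)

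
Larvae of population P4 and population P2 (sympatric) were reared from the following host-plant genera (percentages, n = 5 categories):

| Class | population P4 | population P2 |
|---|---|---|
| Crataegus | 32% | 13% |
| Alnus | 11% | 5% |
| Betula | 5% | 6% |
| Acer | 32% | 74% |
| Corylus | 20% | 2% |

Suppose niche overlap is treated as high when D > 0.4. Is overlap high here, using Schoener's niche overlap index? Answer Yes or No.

Convert percentages to proportions (divide by 100).
Σ|p₁ᵢ − p₂ᵢ| = 0.19 + 0.06 + 0.01 + 0.42 + 0.18 = 0.86
D = 1 − ½ × 0.86 = 1 − 0.430 = 0.5700
D = 0.5700 > 0.4 → Yes.

Yes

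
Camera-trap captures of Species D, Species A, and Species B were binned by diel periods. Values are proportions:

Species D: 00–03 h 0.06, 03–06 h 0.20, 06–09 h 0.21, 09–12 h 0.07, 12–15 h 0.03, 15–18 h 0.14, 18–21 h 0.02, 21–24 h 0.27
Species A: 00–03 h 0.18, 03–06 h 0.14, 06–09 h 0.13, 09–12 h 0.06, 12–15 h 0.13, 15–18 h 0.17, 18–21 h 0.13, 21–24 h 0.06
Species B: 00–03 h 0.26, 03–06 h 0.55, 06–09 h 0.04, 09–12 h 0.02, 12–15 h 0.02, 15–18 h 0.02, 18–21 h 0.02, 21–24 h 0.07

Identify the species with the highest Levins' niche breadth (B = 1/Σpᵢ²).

Σp_Dᵢ² = 0.06² + 0.20² + 0.21² + 0.07² + 0.03² + 0.14² + 0.02² + 0.27² = 0.0036 + 0.0400 + 0.0441 + 0.0049 + 0.0009 + 0.0196 + 0.0004 + 0.0729 = 0.1864
B_D = 1 / 0.1864 = 5.3648
Σp_Aᵢ² = 0.18² + 0.14² + 0.13² + 0.06² + 0.13² + 0.17² + 0.13² + 0.06² = 0.0324 + 0.0196 + 0.0169 + 0.0036 + 0.0169 + 0.0289 + 0.0169 + 0.0036 = 0.1388
B_A = 1 / 0.1388 = 7.2046
Σp_Bᵢ² = 0.26² + 0.55² + 0.04² + 0.02² + 0.02² + 0.02² + 0.02² + 0.07² = 0.0676 + 0.3025 + 0.0016 + 0.0004 + 0.0004 + 0.0004 + 0.0004 + 0.0049 = 0.3782
B_B = 1 / 0.3782 = 2.6441
Highest B → broadest niche (most generalist): Species A (B = 7.20).

Species A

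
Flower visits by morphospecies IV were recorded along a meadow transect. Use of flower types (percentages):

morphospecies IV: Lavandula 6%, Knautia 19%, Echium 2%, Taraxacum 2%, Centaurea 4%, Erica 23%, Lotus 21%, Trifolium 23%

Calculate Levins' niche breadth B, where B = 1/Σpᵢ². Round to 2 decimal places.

Convert percentages to proportions (divide by 100).
Σpᵢ² = 0.06² + 0.19² + 0.02² + 0.02² + 0.04² + 0.23² + 0.21² + 0.23² = 0.0036 + 0.0361 + 0.0004 + 0.0004 + 0.0016 + 0.0529 + 0.0441 + 0.0529 = 0.1920
B = 1 / 0.1920 = 5.2083

5.21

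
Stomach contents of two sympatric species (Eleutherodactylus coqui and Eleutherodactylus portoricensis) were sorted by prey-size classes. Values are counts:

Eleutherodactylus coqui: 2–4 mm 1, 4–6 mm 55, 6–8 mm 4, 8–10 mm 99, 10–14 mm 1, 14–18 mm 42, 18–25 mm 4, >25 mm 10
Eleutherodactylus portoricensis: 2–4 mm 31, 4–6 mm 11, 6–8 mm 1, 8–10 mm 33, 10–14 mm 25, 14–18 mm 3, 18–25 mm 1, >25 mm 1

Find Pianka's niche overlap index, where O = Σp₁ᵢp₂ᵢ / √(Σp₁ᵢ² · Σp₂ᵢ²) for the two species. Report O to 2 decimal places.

Proportions for Eleutherodactylus coqui (n=216): 1/216=0.0046, 55/216=0.2546, 4/216=0.0185, 99/216=0.4583, 1/216=0.0046, 42/216=0.1944, 4/216=0.0185, 10/216=0.0463
Proportions for Eleutherodactylus portoricensis (n=106): 31/106=0.2925, 11/106=0.1038, 1/106=0.0094, 33/106=0.3113, 25/106=0.2358, 3/106=0.0283, 1/106=0.0094, 1/106=0.0094
Σ p₁ᵢp₂ᵢ = 0.001346 + 0.026427 + 0.000174 + 0.142669 + 0.001085 + 0.005502 + 0.000174 + 0.000435 = 0.177812
Σp_1ᵢ² = 0.0046² + 0.2546² + 0.0185² + 0.4583² + 0.0046² + 0.1944² + 0.0185² + 0.0463² = 0.000021 + 0.064821 + 0.000342 + 0.210039 + 0.000021 + 0.037791 + 0.000342 + 0.002144 = 0.315521
Σp_2ᵢ² = 0.2925² + 0.1038² + 0.0094² + 0.3113² + 0.2358² + 0.0283² + 0.0094² + 0.0094² = 0.085556 + 0.010774 + 0.000088 + 0.096908 + 0.055602 + 0.000801 + 0.000088 + 0.000088 = 0.249905
O = 0.177812 / √(0.315521 × 0.249905) = 0.177812 / 0.2808029 = 0.6332

0.63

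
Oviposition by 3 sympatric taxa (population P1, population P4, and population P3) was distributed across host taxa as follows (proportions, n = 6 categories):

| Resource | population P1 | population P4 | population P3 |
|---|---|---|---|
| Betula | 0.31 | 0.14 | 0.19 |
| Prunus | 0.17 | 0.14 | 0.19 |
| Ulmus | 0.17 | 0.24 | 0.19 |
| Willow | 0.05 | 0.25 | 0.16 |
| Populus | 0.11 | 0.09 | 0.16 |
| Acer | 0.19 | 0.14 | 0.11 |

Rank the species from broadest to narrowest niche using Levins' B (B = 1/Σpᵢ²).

Σp_P1ᵢ² = 0.31² + 0.17² + 0.17² + 0.05² + 0.11² + 0.19² = 0.0961 + 0.0289 + 0.0289 + 0.0025 + 0.0121 + 0.0361 = 0.2046
B_P1 = 1 / 0.2046 = 4.8876
Σp_P4ᵢ² = 0.14² + 0.14² + 0.24² + 0.25² + 0.09² + 0.14² = 0.0196 + 0.0196 + 0.0576 + 0.0625 + 0.0081 + 0.0196 = 0.1870
B_P4 = 1 / 0.1870 = 5.3476
Σp_P3ᵢ² = 0.19² + 0.19² + 0.19² + 0.16² + 0.16² + 0.11² = 0.0361 + 0.0361 + 0.0361 + 0.0256 + 0.0256 + 0.0121 = 0.1716
B_P3 = 1 / 0.1716 = 5.8275
Ranking by B (broadest → narrowest): population P3 (5.83) > population P4 (5.35) > population P1 (4.89)

population P3 > population P4 > population P1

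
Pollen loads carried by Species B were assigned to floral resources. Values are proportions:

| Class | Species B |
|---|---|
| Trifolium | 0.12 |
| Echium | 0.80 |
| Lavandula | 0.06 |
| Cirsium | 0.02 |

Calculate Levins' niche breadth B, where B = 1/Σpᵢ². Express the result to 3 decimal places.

1.519

Σpᵢ² = 0.12² + 0.80² + 0.06² + 0.02² = 0.0144 + 0.6400 + 0.0036 + 0.0004 = 0.6584
B = 1 / 0.6584 = 1.51883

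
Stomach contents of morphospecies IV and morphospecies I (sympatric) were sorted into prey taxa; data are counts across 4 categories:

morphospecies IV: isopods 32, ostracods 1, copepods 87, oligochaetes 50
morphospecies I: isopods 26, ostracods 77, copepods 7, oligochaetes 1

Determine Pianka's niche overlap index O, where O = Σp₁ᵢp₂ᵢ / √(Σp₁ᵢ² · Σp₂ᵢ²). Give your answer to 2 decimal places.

0.18

Proportions for morphospecies IV (n=170): 32/170=0.1882, 1/170=0.0059, 87/170=0.5118, 50/170=0.2941
Proportions for morphospecies I (n=111): 26/111=0.2342, 77/111=0.6937, 7/111=0.0631, 1/111=0.0090
Σ p₁ᵢp₂ᵢ = 0.044076 + 0.004093 + 0.032295 + 0.002647 = 0.083111
Σp_1ᵢ² = 0.1882² + 0.0059² + 0.5118² + 0.2941² = 0.035419 + 0.000035 + 0.261939 + 0.086495 = 0.383888
Σp_2ᵢ² = 0.2342² + 0.6937² + 0.0631² + 0.0090² = 0.054850 + 0.481220 + 0.003982 + 0.000081 = 0.540133
O = 0.083111 / √(0.383888 × 0.540133) = 0.083111 / 0.4553576 = 0.1825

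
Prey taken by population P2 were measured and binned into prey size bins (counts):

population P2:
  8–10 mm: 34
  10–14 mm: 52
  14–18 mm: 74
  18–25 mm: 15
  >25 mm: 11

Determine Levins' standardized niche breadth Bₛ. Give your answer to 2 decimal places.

Proportions for population P2 (n=186): 34/186=0.1828, 52/186=0.2796, 74/186=0.3978, 15/186=0.0806, 11/186=0.0591
Σpᵢ² = 0.1828² + 0.2796² + 0.3978² + 0.0806² + 0.0591² = 0.033416 + 0.078176 + 0.158245 + 0.006496 + 0.003493 = 0.279826
B = 1 / 0.279826 = 3.5736
Bₛ = (B − 1)/(n − 1) = (3.5736 − 1)/(5 − 1) = 2.5736/4 = 0.6434

0.64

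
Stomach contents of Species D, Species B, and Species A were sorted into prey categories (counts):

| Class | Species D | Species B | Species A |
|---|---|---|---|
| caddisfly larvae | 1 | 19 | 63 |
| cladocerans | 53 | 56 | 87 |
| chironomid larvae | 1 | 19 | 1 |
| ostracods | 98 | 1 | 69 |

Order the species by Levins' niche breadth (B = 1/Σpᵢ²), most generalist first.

Proportions for Species D (n=153): 1/153=0.0065, 53/153=0.3464, 1/153=0.0065, 98/153=0.6405
Proportions for Species B (n=95): 19/95=0.2000, 56/95=0.5895, 19/95=0.2000, 1/95=0.0105
Proportions for Species A (n=220): 63/220=0.2864, 87/220=0.3955, 1/220=0.0045, 69/220=0.3136
Σp_Dᵢ² = 0.0065² + 0.3464² + 0.0065² + 0.6405² = 0.000042 + 0.119993 + 0.000042 + 0.410240 = 0.530317
B_D = 1 / 0.530317 = 1.8857
Σp_Bᵢ² = 0.2000² + 0.5895² + 0.2000² + 0.0105² = 0.040000 + 0.347510 + 0.040000 + 0.000110 = 0.427620
B_B = 1 / 0.427620 = 2.3385
Σp_Aᵢ² = 0.2864² + 0.3955² + 0.0045² + 0.3136² = 0.082025 + 0.156420 + 0.000020 + 0.098345 = 0.336810
B_A = 1 / 0.336810 = 2.9690
Ranking by B (broadest → narrowest): Species A (2.97) > Species B (2.34) > Species D (1.89)

Species A > Species B > Species D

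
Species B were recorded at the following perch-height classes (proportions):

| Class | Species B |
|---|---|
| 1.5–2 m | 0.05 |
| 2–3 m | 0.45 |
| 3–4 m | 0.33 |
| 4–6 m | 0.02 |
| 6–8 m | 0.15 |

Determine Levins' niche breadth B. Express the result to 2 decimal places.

Σpᵢ² = 0.05² + 0.45² + 0.33² + 0.02² + 0.15² = 0.0025 + 0.2025 + 0.1089 + 0.0004 + 0.0225 = 0.3368
B = 1 / 0.3368 = 2.9691

2.97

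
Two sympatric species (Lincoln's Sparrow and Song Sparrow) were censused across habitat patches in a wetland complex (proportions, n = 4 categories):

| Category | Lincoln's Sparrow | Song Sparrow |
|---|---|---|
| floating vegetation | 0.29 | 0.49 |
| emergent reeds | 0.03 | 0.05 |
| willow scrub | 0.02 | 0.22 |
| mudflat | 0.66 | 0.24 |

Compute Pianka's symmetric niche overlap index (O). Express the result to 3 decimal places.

Σ p₁ᵢp₂ᵢ = 0.1421 + 0.0015 + 0.0044 + 0.1584 = 0.3064
Σp_1ᵢ² = 0.29² + 0.03² + 0.02² + 0.66² = 0.0841 + 0.0009 + 0.0004 + 0.4356 = 0.5210
Σp_2ᵢ² = 0.49² + 0.05² + 0.22² + 0.24² = 0.2401 + 0.0025 + 0.0484 + 0.0576 = 0.3486
O = 0.3064 / √(0.5210 × 0.3486) = 0.3064 / 0.426170 = 0.71896

0.719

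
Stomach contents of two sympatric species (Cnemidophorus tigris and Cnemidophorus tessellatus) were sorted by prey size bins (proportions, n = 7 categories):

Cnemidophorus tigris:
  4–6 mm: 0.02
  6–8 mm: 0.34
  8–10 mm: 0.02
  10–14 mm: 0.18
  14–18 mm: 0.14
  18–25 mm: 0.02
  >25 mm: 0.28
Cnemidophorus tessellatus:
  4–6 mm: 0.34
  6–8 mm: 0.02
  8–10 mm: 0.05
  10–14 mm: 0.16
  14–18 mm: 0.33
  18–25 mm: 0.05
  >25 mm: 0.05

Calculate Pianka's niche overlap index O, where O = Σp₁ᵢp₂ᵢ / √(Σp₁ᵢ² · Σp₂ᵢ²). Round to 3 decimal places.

0.414

Σ p₁ᵢp₂ᵢ = 0.0068 + 0.0068 + 0.0010 + 0.0288 + 0.0462 + 0.0010 + 0.0140 = 0.1046
Σp_1ᵢ² = 0.02² + 0.34² + 0.02² + 0.18² + 0.14² + 0.02² + 0.28² = 0.0004 + 0.1156 + 0.0004 + 0.0324 + 0.0196 + 0.0004 + 0.0784 = 0.2472
Σp_2ᵢ² = 0.34² + 0.02² + 0.05² + 0.16² + 0.33² + 0.05² + 0.05² = 0.1156 + 0.0004 + 0.0025 + 0.0256 + 0.1089 + 0.0025 + 0.0025 = 0.2580
O = 0.1046 / √(0.2472 × 0.2580) = 0.1046 / 0.252542 = 0.41419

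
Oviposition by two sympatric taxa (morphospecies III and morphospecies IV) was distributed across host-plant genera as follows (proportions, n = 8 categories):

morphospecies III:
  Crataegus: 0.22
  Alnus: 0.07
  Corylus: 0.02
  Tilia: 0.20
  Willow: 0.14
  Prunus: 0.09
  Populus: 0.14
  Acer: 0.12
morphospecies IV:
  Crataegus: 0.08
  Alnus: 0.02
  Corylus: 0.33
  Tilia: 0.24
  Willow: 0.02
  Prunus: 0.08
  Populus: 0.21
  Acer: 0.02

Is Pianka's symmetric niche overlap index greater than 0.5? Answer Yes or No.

Yes

Σ p₁ᵢp₂ᵢ = 0.0176 + 0.0014 + 0.0066 + 0.0480 + 0.0028 + 0.0072 + 0.0294 + 0.0024 = 0.1154
Σp_1ᵢ² = 0.22² + 0.07² + 0.02² + 0.20² + 0.14² + 0.09² + 0.14² + 0.12² = 0.0484 + 0.0049 + 0.0004 + 0.0400 + 0.0196 + 0.0081 + 0.0196 + 0.0144 = 0.1554
Σp_2ᵢ² = 0.08² + 0.02² + 0.33² + 0.24² + 0.02² + 0.08² + 0.21² + 0.02² = 0.0064 + 0.0004 + 0.1089 + 0.0576 + 0.0004 + 0.0064 + 0.0441 + 0.0004 = 0.2246
O = 0.1154 / √(0.1554 × 0.2246) = 0.1154 / 0.18682 = 0.6177
O = 0.6177 > 0.5 → Yes.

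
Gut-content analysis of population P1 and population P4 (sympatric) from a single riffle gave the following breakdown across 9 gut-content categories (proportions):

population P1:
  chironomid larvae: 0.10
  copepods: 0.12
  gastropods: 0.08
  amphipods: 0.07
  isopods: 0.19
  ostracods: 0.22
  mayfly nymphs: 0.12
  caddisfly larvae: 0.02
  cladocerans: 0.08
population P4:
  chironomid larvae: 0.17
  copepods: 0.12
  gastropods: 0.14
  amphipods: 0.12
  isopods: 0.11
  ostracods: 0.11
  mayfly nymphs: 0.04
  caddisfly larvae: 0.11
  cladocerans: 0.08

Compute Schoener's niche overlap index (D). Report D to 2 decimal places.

0.73

Σ|p₁ᵢ − p₂ᵢ| = 0.07 + 0.00 + 0.06 + 0.05 + 0.08 + 0.11 + 0.08 + 0.09 + 0.00 = 0.54
D = 1 − ½ × 0.54 = 1 − 0.270 = 0.7300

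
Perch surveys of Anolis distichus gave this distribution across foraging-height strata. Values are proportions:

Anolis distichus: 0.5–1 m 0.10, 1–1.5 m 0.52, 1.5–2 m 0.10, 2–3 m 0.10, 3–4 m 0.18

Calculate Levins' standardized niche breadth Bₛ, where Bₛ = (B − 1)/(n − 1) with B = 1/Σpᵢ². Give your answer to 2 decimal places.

0.50

Σpᵢ² = 0.10² + 0.52² + 0.10² + 0.10² + 0.18² = 0.0100 + 0.2704 + 0.0100 + 0.0100 + 0.0324 = 0.3328
B = 1 / 0.3328 = 3.0048
Bₛ = (B − 1)/(n − 1) = (3.0048 − 1)/(5 − 1) = 2.0048/4 = 0.5012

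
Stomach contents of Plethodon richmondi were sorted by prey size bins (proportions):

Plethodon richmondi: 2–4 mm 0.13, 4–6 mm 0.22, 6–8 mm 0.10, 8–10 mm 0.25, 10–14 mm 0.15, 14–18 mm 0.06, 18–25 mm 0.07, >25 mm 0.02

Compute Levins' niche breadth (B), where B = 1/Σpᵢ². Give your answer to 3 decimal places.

5.910

Σpᵢ² = 0.13² + 0.22² + 0.10² + 0.25² + 0.15² + 0.06² + 0.07² + 0.02² = 0.0169 + 0.0484 + 0.0100 + 0.0625 + 0.0225 + 0.0036 + 0.0049 + 0.0004 = 0.1692
B = 1 / 0.1692 = 5.91017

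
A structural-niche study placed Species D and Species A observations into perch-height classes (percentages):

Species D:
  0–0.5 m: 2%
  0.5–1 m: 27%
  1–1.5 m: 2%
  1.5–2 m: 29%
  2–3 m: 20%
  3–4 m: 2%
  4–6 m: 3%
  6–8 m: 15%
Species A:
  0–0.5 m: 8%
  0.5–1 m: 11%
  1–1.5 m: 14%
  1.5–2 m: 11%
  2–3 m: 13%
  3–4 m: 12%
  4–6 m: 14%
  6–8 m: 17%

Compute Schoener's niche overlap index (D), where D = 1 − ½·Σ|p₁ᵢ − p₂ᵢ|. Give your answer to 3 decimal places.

0.590

Convert percentages to proportions (divide by 100).
Σ|p₁ᵢ − p₂ᵢ| = 0.06 + 0.16 + 0.12 + 0.18 + 0.07 + 0.10 + 0.11 + 0.02 = 0.82
D = 1 − ½ × 0.82 = 1 − 0.410 = 0.59000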